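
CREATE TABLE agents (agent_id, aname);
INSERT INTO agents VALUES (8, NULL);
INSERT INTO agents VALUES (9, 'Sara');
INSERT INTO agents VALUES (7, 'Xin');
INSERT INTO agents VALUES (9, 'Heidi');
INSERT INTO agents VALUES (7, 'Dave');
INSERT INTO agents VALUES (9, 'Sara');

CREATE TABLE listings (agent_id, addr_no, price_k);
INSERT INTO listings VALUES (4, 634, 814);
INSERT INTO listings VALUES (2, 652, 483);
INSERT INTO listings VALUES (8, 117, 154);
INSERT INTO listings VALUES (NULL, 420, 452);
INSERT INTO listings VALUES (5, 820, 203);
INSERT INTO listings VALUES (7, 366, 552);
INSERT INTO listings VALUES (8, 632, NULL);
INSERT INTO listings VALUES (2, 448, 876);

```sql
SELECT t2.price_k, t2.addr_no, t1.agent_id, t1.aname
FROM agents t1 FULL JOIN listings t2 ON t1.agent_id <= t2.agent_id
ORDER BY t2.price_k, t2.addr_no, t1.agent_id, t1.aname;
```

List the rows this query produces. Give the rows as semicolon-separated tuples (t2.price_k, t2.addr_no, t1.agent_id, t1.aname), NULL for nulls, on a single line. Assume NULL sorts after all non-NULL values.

FULL OUTER JOIN keeps every row from both sides; unmatched rows get NULL for the other side's columns.
Matching on t1.agent_id <= t2.agent_id. A NULL in a compared column never satisfies the condition.
- t1 (agent_id=8) pairs with 2 row(s) of t2.
- t1 (agent_id=9) has no partner → padded with NULL.
- t1 (agent_id=7) pairs with 3 row(s) of t2.
- t1 (agent_id=9) has no partner → padded with NULL.
- t1 (agent_id=7) pairs with 3 row(s) of t2.
- t1 (agent_id=9) has no partner → padded with NULL.
- plus 5 unmatched t2 row(s), each kept with NULL t1 columns.

(154, 117, 7, Dave); (154, 117, 7, Xin); (154, 117, 8, NULL); (203, 820, NULL, NULL); (452, 420, NULL, NULL); (483, 652, NULL, NULL); (552, 366, 7, Dave); (552, 366, 7, Xin); (814, 634, NULL, NULL); (876, 448, NULL, NULL); (NULL, 632, 7, Dave); (NULL, 632, 7, Xin); (NULL, 632, 8, NULL); (NULL, NULL, 9, Heidi); (NULL, NULL, 9, Sara); (NULL, NULL, 9, Sara)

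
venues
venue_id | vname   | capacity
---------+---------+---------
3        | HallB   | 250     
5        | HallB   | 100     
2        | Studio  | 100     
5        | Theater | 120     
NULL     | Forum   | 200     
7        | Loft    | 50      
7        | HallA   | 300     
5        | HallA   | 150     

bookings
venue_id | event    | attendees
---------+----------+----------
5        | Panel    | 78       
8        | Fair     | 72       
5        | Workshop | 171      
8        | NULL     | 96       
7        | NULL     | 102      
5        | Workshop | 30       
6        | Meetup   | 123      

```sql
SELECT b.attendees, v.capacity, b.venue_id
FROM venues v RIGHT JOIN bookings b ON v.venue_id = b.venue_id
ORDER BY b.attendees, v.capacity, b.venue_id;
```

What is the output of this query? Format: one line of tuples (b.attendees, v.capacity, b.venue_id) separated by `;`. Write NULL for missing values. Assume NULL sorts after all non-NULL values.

(30, 100, 5); (30, 120, 5); (30, 150, 5); (72, NULL, 8); (78, 100, 5); (78, 120, 5); (78, 150, 5); (96, NULL, 8); (102, 50, 7); (102, 300, 7); (123, NULL, 6); (171, 100, 5); (171, 120, 5); (171, 150, 5)

RIGHT JOIN keeps every row from `bookings`; unmatched rows get NULL for `venues`'s columns.
Matching on v.venue_id = b.venue_id. A NULL in a compared column never satisfies the condition.
- v[0] venue_id=3 → no match.
- v[1] venue_id=5 → 3 match(es) in b → 3 row(s).
- v[2] venue_id=2 → no match.
- v[3] venue_id=5 → 3 match(es) in b → 3 row(s).
- v[4] venue_id=NULL → no match.
- v[5] venue_id=7 → 1 match(es) in b → 1 row(s).
- v[6] venue_id=7 → 1 match(es) in b → 1 row(s).
- v[7] venue_id=5 → 3 match(es) in b → 3 row(s).
- 3 b row(s) had no v match → kept, v columns NULL.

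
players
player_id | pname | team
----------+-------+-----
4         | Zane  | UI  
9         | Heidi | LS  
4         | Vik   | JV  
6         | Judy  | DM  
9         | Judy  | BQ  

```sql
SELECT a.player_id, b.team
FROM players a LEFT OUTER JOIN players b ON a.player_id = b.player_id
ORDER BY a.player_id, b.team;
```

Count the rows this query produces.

LEFT JOIN keeps every row from `players a`; unmatched rows get NULL for `players b`'s columns.
Matching on a.player_id = b.player_id.
- a (player_id=4) pairs with 2 row(s) of b.
- a (player_id=9) pairs with 2 row(s) of b.
- a (player_id=4) pairs with 2 row(s) of b.
- a (player_id=6) pairs with 1 row(s) of b.
- a (player_id=9) pairs with 2 row(s) of b.
Total: 9 rows.

9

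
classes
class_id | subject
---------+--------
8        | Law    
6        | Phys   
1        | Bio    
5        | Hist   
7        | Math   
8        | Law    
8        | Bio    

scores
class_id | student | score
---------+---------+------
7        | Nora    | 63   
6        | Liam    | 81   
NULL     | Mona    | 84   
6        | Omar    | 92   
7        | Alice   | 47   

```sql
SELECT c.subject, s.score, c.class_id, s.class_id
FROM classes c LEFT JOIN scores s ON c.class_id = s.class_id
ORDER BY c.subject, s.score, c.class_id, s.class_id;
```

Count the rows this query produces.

9

LEFT JOIN keeps every row from `classes`; unmatched rows get NULL for `scores`'s columns.
Matching on c.class_id = s.class_id. A NULL in a compared column never satisfies the condition.
Matched pairs: 4; unmatched c rows kept: 5.
Total: 4 matched + 5 padded = 9 rows.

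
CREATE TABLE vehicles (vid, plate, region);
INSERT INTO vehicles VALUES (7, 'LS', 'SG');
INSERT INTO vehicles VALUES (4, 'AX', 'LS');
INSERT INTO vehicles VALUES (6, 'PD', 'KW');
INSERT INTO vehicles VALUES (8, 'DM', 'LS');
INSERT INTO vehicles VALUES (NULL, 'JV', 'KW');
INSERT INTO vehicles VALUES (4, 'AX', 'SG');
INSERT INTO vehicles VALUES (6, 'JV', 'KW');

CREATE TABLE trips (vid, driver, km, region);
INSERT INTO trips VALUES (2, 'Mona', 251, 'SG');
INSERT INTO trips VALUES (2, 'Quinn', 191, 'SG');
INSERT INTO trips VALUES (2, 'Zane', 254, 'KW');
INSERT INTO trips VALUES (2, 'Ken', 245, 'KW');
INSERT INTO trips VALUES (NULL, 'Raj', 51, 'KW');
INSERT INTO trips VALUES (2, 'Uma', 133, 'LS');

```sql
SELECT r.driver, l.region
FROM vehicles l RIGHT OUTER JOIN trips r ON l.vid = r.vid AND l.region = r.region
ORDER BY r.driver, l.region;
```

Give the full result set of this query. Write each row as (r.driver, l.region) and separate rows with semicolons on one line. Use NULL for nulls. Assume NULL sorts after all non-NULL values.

RIGHT JOIN keeps every row from `trips`; unmatched rows get NULL for `vehicles`'s columns.
Matching on l.vid = r.vid AND l.region = r.region. A NULL in a compared column never satisfies the condition.
- l (vid=7, region=SG) has no partner in r.
- l (vid=4, region=LS) has no partner in r.
- l (vid=6, region=KW) has no partner in r.
- l (vid=8, region=LS) has no partner in r.
- l (vid=NULL, region=KW) has no partner in r.
- l (vid=4, region=SG) has no partner in r.
- l (vid=6, region=KW) has no partner in r.
- 6 r row(s) had no l match → kept, l columns NULL.
After projecting and ordering:
r.driver | l.region
Ken | NULL
Mona | NULL
Quinn | NULL
Raj | NULL
Uma | NULL
Zane | NULL

(Ken, NULL); (Mona, NULL); (Quinn, NULL); (Raj, NULL); (Uma, NULL); (Zane, NULL)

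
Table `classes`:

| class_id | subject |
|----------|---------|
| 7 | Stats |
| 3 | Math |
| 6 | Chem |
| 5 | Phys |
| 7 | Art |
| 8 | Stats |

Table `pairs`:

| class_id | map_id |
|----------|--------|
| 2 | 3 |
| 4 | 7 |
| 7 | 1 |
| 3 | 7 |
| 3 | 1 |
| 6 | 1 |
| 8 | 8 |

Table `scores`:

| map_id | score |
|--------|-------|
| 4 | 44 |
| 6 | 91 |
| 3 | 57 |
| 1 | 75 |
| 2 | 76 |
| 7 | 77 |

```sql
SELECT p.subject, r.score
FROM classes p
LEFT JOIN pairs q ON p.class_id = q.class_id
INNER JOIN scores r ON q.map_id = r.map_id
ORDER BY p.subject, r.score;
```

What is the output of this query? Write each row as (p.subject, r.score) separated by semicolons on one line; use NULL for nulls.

Joins associate left-to-right: classes LEFT JOIN pairs on class_id gives 7 intermediate row(s).
Then INNER JOIN `scores r` on map_id: keep only rows whose q.map_id appears in r.

(Art, 75); (Chem, 75); (Math, 75); (Math, 77); (Stats, 75)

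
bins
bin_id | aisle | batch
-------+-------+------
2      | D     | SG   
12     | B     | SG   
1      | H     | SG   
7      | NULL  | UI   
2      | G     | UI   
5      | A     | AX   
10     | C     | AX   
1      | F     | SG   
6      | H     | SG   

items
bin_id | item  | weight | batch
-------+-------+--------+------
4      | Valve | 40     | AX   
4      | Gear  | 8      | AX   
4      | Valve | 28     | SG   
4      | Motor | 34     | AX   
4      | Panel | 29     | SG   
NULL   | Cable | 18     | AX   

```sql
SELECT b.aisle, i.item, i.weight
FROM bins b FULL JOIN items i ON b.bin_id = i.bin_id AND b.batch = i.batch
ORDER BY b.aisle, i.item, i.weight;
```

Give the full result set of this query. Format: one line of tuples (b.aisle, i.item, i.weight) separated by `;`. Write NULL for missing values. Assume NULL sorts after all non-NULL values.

(A, NULL, NULL); (B, NULL, NULL); (C, NULL, NULL); (D, NULL, NULL); (F, NULL, NULL); (G, NULL, NULL); (H, NULL, NULL); (H, NULL, NULL); (NULL, Cable, 18); (NULL, Gear, 8); (NULL, Motor, 34); (NULL, Panel, 29); (NULL, Valve, 28); (NULL, Valve, 40); (NULL, NULL, NULL)

FULL OUTER JOIN keeps every row from both sides; unmatched rows get NULL for the other side's columns.
Matching on b.bin_id = i.bin_id AND b.batch = i.batch. A NULL in a compared column never satisfies the condition.
- bin_id=2, batch=SG: no i row matches, row kept with i columns NULL.
- bin_id=12, batch=SG: no i row matches, row kept with i columns NULL.
- bin_id=1, batch=SG: no i row matches, row kept with i columns NULL.
- bin_id=7, batch=UI: no i row matches, row kept with i columns NULL.
- bin_id=2, batch=UI: no i row matches, row kept with i columns NULL.
- bin_id=5, batch=AX: no i row matches, row kept with i columns NULL.
- bin_id=10, batch=AX: no i row matches, row kept with i columns NULL.
- bin_id=1, batch=SG: no i row matches, row kept with i columns NULL.
- bin_id=6, batch=SG: no i row matches, row kept with i columns NULL.
- 6 row(s) from i found no b partner → padded with NULL.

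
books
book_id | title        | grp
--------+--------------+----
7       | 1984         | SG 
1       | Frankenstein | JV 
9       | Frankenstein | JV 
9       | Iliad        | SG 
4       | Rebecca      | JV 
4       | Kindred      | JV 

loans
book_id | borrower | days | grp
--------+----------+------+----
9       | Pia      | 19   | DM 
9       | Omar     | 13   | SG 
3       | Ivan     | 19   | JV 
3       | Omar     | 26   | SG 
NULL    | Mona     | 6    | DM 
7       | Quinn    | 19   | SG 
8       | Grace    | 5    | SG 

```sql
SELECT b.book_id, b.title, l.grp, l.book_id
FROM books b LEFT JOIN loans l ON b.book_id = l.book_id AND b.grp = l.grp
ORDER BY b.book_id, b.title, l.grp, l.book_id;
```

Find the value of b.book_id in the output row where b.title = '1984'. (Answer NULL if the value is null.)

7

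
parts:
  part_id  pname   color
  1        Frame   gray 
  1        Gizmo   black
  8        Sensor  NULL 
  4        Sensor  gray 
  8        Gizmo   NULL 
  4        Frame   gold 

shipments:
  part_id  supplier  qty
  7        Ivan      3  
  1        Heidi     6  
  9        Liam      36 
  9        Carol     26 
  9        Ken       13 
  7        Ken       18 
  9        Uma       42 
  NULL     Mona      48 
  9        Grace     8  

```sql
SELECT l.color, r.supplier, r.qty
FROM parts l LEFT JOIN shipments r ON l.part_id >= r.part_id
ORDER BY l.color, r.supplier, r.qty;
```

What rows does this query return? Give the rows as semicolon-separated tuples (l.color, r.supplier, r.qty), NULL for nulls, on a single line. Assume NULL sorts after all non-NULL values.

LEFT JOIN keeps every row from `parts`; unmatched rows get NULL for `shipments`'s columns.
Matching on l.part_id >= r.part_id. A NULL in a compared column never satisfies the condition.
Matched pairs: 10; unmatched l rows kept: 0.

(black, Heidi, 6); (gold, Heidi, 6); (gray, Heidi, 6); (gray, Heidi, 6); (NULL, Heidi, 6); (NULL, Heidi, 6); (NULL, Ivan, 3); (NULL, Ivan, 3); (NULL, Ken, 18); (NULL, Ken, 18)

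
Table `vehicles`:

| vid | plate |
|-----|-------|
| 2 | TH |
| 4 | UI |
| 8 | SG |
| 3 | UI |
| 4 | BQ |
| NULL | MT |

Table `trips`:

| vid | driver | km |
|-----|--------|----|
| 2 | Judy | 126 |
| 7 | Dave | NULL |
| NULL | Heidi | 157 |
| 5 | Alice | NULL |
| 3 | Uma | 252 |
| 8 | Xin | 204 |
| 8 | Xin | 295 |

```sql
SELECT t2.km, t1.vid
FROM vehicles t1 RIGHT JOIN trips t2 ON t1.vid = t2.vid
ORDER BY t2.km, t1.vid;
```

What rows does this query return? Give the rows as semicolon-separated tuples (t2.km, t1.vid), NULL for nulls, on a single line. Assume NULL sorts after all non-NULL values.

(126, 2); (157, NULL); (204, 8); (252, 3); (295, 8); (NULL, NULL); (NULL, NULL)

RIGHT JOIN keeps every row from `trips`; unmatched rows get NULL for `vehicles`'s columns.
Matching on t1.vid = t2.vid. A NULL in a compared column never satisfies the condition.
Matched pairs: 4; unmatched t2 rows kept: 3.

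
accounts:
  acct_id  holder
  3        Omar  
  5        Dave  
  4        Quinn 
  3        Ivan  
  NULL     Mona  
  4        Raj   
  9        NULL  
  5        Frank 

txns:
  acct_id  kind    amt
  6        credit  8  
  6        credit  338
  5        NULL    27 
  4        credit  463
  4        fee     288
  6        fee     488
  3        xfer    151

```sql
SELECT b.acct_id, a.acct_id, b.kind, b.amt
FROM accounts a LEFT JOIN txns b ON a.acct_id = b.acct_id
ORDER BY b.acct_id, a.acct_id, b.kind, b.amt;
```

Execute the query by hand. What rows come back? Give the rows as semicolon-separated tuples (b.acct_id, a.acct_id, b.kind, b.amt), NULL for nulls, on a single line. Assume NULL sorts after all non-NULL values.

(3, 3, xfer, 151); (3, 3, xfer, 151); (4, 4, credit, 463); (4, 4, credit, 463); (4, 4, fee, 288); (4, 4, fee, 288); (5, 5, NULL, 27); (5, 5, NULL, 27); (NULL, 9, NULL, NULL); (NULL, NULL, NULL, NULL)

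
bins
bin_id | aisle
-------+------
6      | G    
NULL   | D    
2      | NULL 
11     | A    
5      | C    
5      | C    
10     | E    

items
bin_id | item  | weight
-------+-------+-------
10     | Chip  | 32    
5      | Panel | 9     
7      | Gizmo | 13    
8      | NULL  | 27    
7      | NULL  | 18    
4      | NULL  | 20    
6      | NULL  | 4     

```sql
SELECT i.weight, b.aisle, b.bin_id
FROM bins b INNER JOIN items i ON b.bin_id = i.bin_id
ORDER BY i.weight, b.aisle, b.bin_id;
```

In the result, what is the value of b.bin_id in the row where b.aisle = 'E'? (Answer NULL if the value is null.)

10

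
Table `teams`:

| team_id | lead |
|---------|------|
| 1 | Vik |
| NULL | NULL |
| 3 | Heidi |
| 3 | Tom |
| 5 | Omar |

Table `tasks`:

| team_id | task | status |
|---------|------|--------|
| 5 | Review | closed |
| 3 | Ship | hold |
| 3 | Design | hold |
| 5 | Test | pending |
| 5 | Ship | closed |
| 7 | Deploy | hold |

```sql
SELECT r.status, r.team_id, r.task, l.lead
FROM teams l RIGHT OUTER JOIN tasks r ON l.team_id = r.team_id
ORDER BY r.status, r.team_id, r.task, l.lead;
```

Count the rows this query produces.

RIGHT JOIN keeps every row from `tasks`; unmatched rows get NULL for `teams`'s columns.
Matching on l.team_id = r.team_id. A NULL in a compared column never satisfies the condition.
- l (team_id=1) has no partner in r.
- l (team_id=NULL) has no partner in r.
- l (team_id=3) pairs with 2 row(s) of r.
- l (team_id=3) pairs with 2 row(s) of r.
- l (team_id=5) pairs with 3 row(s) of r.
- 1 r row(s) had no l match → kept, l columns NULL.
Total: 7 matched + 1 padded = 8 rows.

8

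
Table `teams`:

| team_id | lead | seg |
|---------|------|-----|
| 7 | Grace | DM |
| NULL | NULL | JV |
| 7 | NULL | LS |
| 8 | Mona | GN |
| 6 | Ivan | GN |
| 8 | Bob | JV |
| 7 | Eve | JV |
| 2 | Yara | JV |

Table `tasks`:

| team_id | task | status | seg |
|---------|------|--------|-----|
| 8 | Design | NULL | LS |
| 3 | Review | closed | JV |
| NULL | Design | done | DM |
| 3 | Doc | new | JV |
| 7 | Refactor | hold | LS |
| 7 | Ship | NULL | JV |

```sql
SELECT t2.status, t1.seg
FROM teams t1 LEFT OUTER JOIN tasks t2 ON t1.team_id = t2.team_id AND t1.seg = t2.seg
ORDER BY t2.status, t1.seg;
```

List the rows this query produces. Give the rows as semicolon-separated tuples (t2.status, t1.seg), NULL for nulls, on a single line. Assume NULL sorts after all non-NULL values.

(hold, LS); (NULL, DM); (NULL, GN); (NULL, GN); (NULL, JV); (NULL, JV); (NULL, JV); (NULL, JV)

LEFT JOIN keeps every row from `teams`; unmatched rows get NULL for `tasks`'s columns.
Matching on t1.team_id = t2.team_id AND t1.seg = t2.seg. A NULL in a compared column never satisfies the condition.
- t1 (team_id=7, seg=DM) has no partner → padded with NULL.
- t1 (team_id=NULL, seg=JV) has no partner → padded with NULL.
- t1 (team_id=7, seg=LS) pairs with 1 row(s) of t2.
- t1 (team_id=8, seg=GN) has no partner → padded with NULL.
- t1 (team_id=6, seg=GN) has no partner → padded with NULL.
- t1 (team_id=8, seg=JV) has no partner → padded with NULL.
- t1 (team_id=7, seg=JV) pairs with 1 row(s) of t2.
- t1 (team_id=2, seg=JV) has no partner → padded with NULL.
After projecting and ordering:
t2.status | t1.seg
hold | LS
NULL | DM
NULL | GN
NULL | GN
NULL | JV
NULL | JV
NULL | JV
NULL | JV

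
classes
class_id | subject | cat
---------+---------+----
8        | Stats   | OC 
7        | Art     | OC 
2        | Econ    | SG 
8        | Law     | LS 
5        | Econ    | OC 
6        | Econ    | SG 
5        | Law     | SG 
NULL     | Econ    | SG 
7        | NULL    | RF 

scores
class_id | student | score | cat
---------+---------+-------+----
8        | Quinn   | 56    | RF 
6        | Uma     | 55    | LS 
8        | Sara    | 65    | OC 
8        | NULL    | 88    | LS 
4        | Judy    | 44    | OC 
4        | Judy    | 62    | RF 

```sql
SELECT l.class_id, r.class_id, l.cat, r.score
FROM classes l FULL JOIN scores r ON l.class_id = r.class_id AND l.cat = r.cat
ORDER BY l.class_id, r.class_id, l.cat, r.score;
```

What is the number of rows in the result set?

13

FULL OUTER JOIN keeps every row from both sides; unmatched rows get NULL for the other side's columns.
Matching on l.class_id = r.class_id AND l.cat = r.cat. A NULL in a compared column never satisfies the condition.
Matched pairs: 2; unmatched l rows kept: 7; unmatched r rows kept: 4.
Total: 2 matched + 11 padded = 13 rows.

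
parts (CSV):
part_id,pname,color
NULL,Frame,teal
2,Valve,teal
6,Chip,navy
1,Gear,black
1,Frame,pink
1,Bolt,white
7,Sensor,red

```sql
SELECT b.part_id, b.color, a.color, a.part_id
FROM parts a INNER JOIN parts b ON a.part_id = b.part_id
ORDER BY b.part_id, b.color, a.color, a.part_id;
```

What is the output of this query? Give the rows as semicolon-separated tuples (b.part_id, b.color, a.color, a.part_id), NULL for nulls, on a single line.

INNER JOIN keeps only pairs where the ON condition holds.
Matching on a.part_id = b.part_id. A NULL in a compared column never satisfies the condition.
Matched pairs: 12.

(1, black, black, 1); (1, black, pink, 1); (1, black, white, 1); (1, pink, black, 1); (1, pink, pink, 1); (1, pink, white, 1); (1, white, black, 1); (1, white, pink, 1); (1, white, white, 1); (2, teal, teal, 2); (6, navy, navy, 6); (7, red, red, 7)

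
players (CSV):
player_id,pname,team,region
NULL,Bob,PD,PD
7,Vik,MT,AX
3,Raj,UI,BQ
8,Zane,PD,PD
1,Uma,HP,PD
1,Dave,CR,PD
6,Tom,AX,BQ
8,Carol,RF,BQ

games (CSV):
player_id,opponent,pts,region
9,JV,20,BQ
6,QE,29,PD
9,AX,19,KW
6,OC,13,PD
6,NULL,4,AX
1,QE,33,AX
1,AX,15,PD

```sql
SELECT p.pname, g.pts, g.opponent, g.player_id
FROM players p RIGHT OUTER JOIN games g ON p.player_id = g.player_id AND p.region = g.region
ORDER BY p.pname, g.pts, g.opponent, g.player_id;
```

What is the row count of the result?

8

RIGHT JOIN keeps every row from `games`; unmatched rows get NULL for `players`'s columns.
Matching on p.player_id = g.player_id AND p.region = g.region. A NULL in a compared column never satisfies the condition.
Matched pairs: 2; unmatched g rows kept: 6.
Total: 2 matched + 6 padded = 8 rows.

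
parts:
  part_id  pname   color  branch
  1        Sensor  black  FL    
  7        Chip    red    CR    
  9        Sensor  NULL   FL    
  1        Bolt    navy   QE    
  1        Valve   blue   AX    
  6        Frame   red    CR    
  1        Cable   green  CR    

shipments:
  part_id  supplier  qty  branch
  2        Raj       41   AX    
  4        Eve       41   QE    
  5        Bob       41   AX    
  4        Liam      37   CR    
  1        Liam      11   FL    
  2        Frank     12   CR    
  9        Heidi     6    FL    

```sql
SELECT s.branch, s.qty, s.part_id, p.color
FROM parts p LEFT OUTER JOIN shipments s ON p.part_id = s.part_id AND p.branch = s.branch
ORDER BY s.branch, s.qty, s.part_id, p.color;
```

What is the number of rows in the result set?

7

LEFT JOIN keeps every row from `parts`; unmatched rows get NULL for `shipments`'s columns.
Matching on p.part_id = s.part_id AND p.branch = s.branch.
- p[0] part_id=1, branch=FL → 1 match(es) in s → 1 row(s).
- p[1] part_id=7, branch=CR → no match; kept with NULLs on the s side.
- p[2] part_id=9, branch=FL → 1 match(es) in s → 1 row(s).
- p[3] part_id=1, branch=QE → no match; kept with NULLs on the s side.
- p[4] part_id=1, branch=AX → no match; kept with NULLs on the s side.
- p[5] part_id=6, branch=CR → no match; kept with NULLs on the s side.
- p[6] part_id=1, branch=CR → no match; kept with NULLs on the s side.
Total: 2 matched + 5 padded = 7 rows.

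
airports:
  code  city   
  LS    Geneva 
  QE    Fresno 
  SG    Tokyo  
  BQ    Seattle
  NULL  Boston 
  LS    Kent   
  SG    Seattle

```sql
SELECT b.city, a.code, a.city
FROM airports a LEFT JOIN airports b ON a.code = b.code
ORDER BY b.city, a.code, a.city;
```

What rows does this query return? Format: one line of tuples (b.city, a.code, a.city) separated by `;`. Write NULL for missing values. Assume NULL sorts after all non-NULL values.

(Fresno, QE, Fresno); (Geneva, LS, Geneva); (Geneva, LS, Kent); (Kent, LS, Geneva); (Kent, LS, Kent); (Seattle, BQ, Seattle); (Seattle, SG, Seattle); (Seattle, SG, Tokyo); (Tokyo, SG, Seattle); (Tokyo, SG, Tokyo); (NULL, NULL, Boston)

LEFT JOIN keeps every row from `airports a`; unmatched rows get NULL for `airports b`'s columns.
Matching on a.code = b.code. A NULL in a compared column never satisfies the condition.
- a (code=LS) pairs with 2 row(s) of b.
- a (code=QE) pairs with 1 row(s) of b.
- a (code=SG) pairs with 2 row(s) of b.
- a (code=BQ) pairs with 1 row(s) of b.
- a (code=NULL) has no partner → padded with NULL.
- a (code=LS) pairs with 2 row(s) of b.
- a (code=SG) pairs with 2 row(s) of b.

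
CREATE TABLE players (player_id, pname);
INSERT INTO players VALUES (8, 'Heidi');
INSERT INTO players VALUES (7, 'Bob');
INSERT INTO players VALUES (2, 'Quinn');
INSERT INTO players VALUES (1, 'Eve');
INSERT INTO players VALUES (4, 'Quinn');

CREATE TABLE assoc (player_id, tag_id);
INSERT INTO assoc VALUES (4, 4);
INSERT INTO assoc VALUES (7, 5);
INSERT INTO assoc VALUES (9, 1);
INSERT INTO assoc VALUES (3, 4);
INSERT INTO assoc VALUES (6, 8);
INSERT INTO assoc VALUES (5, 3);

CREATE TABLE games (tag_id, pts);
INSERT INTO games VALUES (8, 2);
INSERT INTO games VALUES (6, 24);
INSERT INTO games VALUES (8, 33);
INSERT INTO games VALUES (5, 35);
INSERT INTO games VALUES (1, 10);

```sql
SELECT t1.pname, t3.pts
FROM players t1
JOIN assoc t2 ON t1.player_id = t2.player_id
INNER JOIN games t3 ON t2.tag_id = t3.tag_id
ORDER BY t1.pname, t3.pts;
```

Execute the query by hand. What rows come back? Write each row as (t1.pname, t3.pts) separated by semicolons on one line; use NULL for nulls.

(Bob, 35)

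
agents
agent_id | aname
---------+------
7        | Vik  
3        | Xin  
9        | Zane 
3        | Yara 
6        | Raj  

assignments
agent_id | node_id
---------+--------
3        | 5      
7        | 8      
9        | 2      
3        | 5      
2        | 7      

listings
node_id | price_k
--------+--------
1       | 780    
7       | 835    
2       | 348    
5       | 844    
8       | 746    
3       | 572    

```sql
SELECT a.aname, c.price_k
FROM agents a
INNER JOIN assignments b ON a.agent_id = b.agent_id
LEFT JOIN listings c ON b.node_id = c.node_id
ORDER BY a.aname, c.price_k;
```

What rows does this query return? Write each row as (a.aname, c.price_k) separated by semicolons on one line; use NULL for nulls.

(Vik, 746); (Xin, 844); (Xin, 844); (Yara, 844); (Yara, 844); (Zane, 348)

Step 1 — a INNER JOIN b on agent_id → 6 row(s).
Then LEFT JOIN `listings c` on node_id: each of those 6 rows is kept; rows whose b.node_id has no match in c get NULL for c's columns.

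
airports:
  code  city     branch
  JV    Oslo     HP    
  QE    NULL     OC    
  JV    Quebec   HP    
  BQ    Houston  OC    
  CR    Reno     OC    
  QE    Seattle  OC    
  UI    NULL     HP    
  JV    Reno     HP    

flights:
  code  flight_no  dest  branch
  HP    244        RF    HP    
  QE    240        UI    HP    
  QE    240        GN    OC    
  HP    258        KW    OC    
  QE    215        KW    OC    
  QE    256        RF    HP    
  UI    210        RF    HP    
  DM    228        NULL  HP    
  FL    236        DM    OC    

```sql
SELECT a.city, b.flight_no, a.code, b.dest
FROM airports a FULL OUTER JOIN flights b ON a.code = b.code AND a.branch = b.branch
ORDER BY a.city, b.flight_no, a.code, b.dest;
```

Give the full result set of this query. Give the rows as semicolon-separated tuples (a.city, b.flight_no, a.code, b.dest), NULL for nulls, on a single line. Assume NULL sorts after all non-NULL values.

(Houston, NULL, BQ, NULL); (Oslo, NULL, JV, NULL); (Quebec, NULL, JV, NULL); (Reno, NULL, CR, NULL); (Reno, NULL, JV, NULL); (Seattle, 215, QE, KW); (Seattle, 240, QE, GN); (NULL, 210, UI, RF); (NULL, 215, QE, KW); (NULL, 228, NULL, NULL); (NULL, 236, NULL, DM); (NULL, 240, QE, GN); (NULL, 240, NULL, UI); (NULL, 244, NULL, RF); (NULL, 256, NULL, RF); (NULL, 258, NULL, KW)

FULL OUTER JOIN keeps every row from both sides; unmatched rows get NULL for the other side's columns.
Matching on a.code = b.code AND a.branch = b.branch.
- a (code=JV, branch=HP) has no partner → padded with NULL.
- a (code=QE, branch=OC) pairs with 2 row(s) of b.
- a (code=JV, branch=HP) has no partner → padded with NULL.
- a (code=BQ, branch=OC) has no partner → padded with NULL.
- a (code=CR, branch=OC) has no partner → padded with NULL.
- a (code=QE, branch=OC) pairs with 2 row(s) of b.
- a (code=UI, branch=HP) pairs with 1 row(s) of b.
- a (code=JV, branch=HP) has no partner → padded with NULL.
- 6 row(s) from b found no a partner → padded with NULL.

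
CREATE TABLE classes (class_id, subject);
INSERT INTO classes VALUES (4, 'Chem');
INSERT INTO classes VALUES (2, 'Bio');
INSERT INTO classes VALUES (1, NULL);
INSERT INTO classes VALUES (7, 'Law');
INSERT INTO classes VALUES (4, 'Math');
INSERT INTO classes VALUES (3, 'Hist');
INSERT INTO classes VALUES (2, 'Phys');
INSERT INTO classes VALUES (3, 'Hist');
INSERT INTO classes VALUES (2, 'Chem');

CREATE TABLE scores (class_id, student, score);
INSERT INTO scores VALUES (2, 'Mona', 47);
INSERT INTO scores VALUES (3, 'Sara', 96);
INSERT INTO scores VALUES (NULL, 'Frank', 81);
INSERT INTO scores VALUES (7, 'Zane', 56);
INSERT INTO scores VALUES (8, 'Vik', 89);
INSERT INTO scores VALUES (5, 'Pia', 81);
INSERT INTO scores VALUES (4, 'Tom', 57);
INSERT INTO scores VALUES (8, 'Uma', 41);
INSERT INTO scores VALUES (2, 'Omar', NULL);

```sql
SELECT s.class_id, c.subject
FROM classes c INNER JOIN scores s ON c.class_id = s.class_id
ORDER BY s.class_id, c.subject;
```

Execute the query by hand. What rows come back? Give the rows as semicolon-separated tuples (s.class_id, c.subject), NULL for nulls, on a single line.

(2, Bio); (2, Bio); (2, Chem); (2, Chem); (2, Phys); (2, Phys); (3, Hist); (3, Hist); (4, Chem); (4, Math); (7, Law)

INNER JOIN keeps only pairs where the ON condition holds.
Matching on c.class_id = s.class_id. A NULL in a compared column never satisfies the condition.
- c[0] class_id=4 → 1 match(es) in s → 1 row(s).
- c[1] class_id=2 → 2 match(es) in s → 2 row(s).
- c[2] class_id=1 → no match; dropped.
- c[3] class_id=7 → 1 match(es) in s → 1 row(s).
- c[4] class_id=4 → 1 match(es) in s → 1 row(s).
- c[5] class_id=3 → 1 match(es) in s → 1 row(s).
- c[6] class_id=2 → 2 match(es) in s → 2 row(s).
- c[7] class_id=3 → 1 match(es) in s → 1 row(s).
- c[8] class_id=2 → 2 match(es) in s → 2 row(s).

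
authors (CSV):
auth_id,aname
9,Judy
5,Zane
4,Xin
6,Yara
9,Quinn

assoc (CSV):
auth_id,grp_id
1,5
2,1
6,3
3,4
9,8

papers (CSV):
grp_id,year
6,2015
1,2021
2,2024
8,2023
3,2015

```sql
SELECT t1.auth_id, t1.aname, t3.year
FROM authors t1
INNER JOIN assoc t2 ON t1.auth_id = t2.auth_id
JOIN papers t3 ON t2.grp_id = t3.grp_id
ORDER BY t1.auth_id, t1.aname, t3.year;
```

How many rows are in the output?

3

Evaluate left to right. First `authors t1 INNER JOIN assoc t2` on auth_id: 3 row(s).
Then INNER JOIN `papers t3` on grp_id: keep only rows whose t2.grp_id appears in t3.
Result: 3 row(s).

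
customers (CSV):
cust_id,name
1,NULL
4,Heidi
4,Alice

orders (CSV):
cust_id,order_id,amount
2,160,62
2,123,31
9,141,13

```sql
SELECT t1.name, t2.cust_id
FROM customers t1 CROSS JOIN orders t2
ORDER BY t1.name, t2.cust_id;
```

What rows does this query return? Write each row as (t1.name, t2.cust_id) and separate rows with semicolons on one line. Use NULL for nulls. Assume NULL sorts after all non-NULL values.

(Alice, 2); (Alice, 2); (Alice, 9); (Heidi, 2); (Heidi, 2); (Heidi, 9); (NULL, 2); (NULL, 2); (NULL, 9)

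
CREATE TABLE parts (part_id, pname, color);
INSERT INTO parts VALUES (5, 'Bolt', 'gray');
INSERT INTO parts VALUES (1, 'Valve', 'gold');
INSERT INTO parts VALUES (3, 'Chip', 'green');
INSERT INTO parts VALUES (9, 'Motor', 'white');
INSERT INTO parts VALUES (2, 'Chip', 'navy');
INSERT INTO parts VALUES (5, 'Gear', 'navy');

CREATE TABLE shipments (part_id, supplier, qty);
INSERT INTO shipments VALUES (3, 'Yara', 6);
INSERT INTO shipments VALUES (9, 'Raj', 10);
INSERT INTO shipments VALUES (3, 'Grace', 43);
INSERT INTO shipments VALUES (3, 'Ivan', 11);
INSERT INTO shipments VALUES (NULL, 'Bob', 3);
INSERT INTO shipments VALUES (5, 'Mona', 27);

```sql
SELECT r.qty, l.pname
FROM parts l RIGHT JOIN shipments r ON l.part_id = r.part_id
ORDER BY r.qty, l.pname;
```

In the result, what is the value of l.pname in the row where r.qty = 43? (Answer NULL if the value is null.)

RIGHT JOIN keeps every row from `shipments`; unmatched rows get NULL for `parts`'s columns.
Matching on l.part_id = r.part_id. A NULL in a compared column never satisfies the condition.
- l row (part_id=5): matches 1 r row(s) → 1 output row(s).
- l row (part_id=1): no match.
- l row (part_id=3): matches 3 r row(s) → 3 output row(s).
- l row (part_id=9): matches 1 r row(s) → 1 output row(s).
- l row (part_id=2): no match.
- l row (part_id=5): matches 1 r row(s) → 1 output row(s).
- plus 1 unmatched r row(s), each kept with NULL l columns.

Chip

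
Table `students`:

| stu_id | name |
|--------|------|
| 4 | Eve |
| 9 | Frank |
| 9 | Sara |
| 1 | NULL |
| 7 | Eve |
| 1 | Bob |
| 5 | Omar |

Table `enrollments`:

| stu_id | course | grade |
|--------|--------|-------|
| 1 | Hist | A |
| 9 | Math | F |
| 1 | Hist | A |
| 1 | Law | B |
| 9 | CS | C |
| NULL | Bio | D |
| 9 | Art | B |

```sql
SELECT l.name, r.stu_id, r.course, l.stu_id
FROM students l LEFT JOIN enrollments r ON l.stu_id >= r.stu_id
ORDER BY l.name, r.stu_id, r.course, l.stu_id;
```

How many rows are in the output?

LEFT JOIN keeps every row from `students`; unmatched rows get NULL for `enrollments`'s columns.
Matching on l.stu_id >= r.stu_id. A NULL in a compared column never satisfies the condition.
Matched pairs: 27; unmatched l rows kept: 0.
Total: 27 rows.

27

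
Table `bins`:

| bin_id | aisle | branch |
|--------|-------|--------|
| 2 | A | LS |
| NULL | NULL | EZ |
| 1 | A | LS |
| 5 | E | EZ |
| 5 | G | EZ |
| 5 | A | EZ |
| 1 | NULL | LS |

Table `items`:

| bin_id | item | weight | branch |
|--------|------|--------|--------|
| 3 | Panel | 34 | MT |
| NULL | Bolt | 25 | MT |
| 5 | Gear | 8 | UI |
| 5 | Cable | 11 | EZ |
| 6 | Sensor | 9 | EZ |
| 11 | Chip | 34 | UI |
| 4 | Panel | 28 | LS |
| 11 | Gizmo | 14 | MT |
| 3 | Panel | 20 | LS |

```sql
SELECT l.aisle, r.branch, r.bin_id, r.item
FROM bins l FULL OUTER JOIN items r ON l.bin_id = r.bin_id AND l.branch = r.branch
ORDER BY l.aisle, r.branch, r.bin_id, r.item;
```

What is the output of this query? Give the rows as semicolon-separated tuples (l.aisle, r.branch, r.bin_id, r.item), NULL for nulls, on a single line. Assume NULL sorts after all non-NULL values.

(A, EZ, 5, Cable); (A, NULL, NULL, NULL); (A, NULL, NULL, NULL); (E, EZ, 5, Cable); (G, EZ, 5, Cable); (NULL, EZ, 6, Sensor); (NULL, LS, 3, Panel); (NULL, LS, 4, Panel); (NULL, MT, 3, Panel); (NULL, MT, 11, Gizmo); (NULL, MT, NULL, Bolt); (NULL, UI, 5, Gear); (NULL, UI, 11, Chip); (NULL, NULL, NULL, NULL); (NULL, NULL, NULL, NULL)

FULL OUTER JOIN keeps every row from both sides; unmatched rows get NULL for the other side's columns.
Matching on l.bin_id = r.bin_id AND l.branch = r.branch. A NULL in a compared column never satisfies the condition.
Matched pairs: 3; unmatched l rows kept: 4; unmatched r rows kept: 8.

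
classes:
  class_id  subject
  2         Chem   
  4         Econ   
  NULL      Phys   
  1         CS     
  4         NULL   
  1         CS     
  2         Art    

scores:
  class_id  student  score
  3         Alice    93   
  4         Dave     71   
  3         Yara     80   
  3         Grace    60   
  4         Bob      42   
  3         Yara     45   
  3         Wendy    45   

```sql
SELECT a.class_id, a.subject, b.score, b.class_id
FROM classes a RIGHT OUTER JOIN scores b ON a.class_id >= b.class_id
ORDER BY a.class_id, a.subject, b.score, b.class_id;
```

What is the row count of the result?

14

RIGHT JOIN keeps every row from `scores`; unmatched rows get NULL for `classes`'s columns.
Matching on a.class_id >= b.class_id. A NULL in a compared column never satisfies the condition.
Matched pairs: 14; unmatched b rows kept: 0.
Total: 14 rows.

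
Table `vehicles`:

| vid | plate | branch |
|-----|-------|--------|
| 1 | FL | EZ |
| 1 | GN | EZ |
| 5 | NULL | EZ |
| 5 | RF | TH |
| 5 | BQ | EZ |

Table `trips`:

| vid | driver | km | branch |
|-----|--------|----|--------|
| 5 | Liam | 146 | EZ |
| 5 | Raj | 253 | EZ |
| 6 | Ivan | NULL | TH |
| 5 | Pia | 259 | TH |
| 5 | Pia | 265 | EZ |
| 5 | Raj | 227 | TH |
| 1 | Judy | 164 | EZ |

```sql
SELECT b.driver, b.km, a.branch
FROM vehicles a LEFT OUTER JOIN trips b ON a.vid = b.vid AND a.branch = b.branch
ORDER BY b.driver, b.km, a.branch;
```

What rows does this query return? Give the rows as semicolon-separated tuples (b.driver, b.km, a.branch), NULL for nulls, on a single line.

(Judy, 164, EZ); (Judy, 164, EZ); (Liam, 146, EZ); (Liam, 146, EZ); (Pia, 259, TH); (Pia, 265, EZ); (Pia, 265, EZ); (Raj, 227, TH); (Raj, 253, EZ); (Raj, 253, EZ)

LEFT JOIN keeps every row from `vehicles`; unmatched rows get NULL for `trips`'s columns.
Matching on a.vid = b.vid AND a.branch = b.branch.
- a row (vid=1, branch=EZ): matches 1 b row(s) → 1 output row(s).
- a row (vid=1, branch=EZ): matches 1 b row(s) → 1 output row(s).
- a row (vid=5, branch=EZ): matches 3 b row(s) → 3 output row(s).
- a row (vid=5, branch=TH): matches 2 b row(s) → 2 output row(s).
- a row (vid=5, branch=EZ): matches 3 b row(s) → 3 output row(s).
After projecting and ordering:
b.driver | b.km | a.branch
Judy | 164 | EZ
Judy | 164 | EZ
Liam | 146 | EZ
Liam | 146 | EZ
Pia | 259 | TH
Pia | 265 | EZ
Pia | 265 | EZ
Raj | 227 | TH
Raj | 253 | EZ
Raj | 253 | EZ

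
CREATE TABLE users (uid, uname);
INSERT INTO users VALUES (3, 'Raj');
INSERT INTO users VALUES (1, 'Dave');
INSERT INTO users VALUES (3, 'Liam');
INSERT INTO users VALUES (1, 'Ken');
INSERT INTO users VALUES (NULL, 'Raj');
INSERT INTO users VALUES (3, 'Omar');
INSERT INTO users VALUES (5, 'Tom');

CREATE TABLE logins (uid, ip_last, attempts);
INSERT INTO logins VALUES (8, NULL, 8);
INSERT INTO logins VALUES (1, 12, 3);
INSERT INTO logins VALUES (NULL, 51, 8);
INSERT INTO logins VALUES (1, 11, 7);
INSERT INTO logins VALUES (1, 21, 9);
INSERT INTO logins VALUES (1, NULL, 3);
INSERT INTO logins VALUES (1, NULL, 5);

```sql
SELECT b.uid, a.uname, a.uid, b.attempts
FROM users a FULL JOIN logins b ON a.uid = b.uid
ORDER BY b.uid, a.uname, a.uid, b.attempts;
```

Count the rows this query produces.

FULL OUTER JOIN keeps every row from both sides; unmatched rows get NULL for the other side's columns.
Matching on a.uid = b.uid. A NULL in a compared column never satisfies the condition.
- a row (uid=3): no match → kept, b columns NULL.
- a row (uid=1): matches 5 b row(s) → 5 output row(s).
- a row (uid=3): no match → kept, b columns NULL.
- a row (uid=1): matches 5 b row(s) → 5 output row(s).
- a row (uid=NULL): no match → kept, b columns NULL.
- a row (uid=3): no match → kept, b columns NULL.
- a row (uid=5): no match → kept, b columns NULL.
- 2 b row(s) had no a match → kept, a columns NULL.
Total: 10 matched + 7 padded = 17 rows.

17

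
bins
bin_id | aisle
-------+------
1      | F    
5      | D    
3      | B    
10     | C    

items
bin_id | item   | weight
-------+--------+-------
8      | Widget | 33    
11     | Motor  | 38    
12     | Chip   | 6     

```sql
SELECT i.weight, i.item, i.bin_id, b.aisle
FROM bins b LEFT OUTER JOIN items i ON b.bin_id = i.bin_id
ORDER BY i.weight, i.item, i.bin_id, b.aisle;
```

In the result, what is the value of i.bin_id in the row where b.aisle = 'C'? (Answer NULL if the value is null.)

NULL

LEFT JOIN keeps every row from `bins`; unmatched rows get NULL for `items`'s columns.
Matching on b.bin_id = i.bin_id.
- bin_id=1: no i row matches, row kept with i columns NULL.
- bin_id=5: no i row matches, row kept with i columns NULL.
- bin_id=3: no i row matches, row kept with i columns NULL.
- bin_id=10: no i row matches, row kept with i columns NULL.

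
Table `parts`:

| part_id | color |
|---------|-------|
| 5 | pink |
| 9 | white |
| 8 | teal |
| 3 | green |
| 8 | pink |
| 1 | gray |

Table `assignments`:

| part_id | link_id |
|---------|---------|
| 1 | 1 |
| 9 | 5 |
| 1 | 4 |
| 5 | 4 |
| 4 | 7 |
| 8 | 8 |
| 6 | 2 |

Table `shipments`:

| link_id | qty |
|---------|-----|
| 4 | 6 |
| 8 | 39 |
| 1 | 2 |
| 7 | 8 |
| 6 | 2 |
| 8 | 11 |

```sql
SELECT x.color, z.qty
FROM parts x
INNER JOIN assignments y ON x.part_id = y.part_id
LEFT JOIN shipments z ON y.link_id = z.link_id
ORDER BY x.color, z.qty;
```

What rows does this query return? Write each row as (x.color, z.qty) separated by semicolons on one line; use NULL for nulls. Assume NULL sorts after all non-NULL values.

(gray, 2); (gray, 6); (pink, 6); (pink, 11); (pink, 39); (teal, 11); (teal, 39); (white, NULL)

Joins associate left-to-right: parts INNER JOIN assignments on part_id gives 6 intermediate row(s).
Then LEFT JOIN `shipments z` on link_id: each of those 6 rows is kept; rows whose y.link_id has no match in z get NULL for z's columns.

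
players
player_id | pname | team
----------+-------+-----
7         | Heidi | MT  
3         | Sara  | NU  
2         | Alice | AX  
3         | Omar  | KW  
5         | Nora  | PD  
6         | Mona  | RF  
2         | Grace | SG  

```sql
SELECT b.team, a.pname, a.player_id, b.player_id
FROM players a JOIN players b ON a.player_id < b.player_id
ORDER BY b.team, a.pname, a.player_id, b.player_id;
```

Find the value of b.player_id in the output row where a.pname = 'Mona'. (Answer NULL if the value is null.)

INNER JOIN keeps only pairs where the ON condition holds.
Matching on a.player_id < b.player_id.
- a (player_id=7) has no partner → excluded.
- a (player_id=3) pairs with 3 row(s) of b.
- a (player_id=2) pairs with 5 row(s) of b.
- a (player_id=3) pairs with 3 row(s) of b.
- a (player_id=5) pairs with 2 row(s) of b.
- a (player_id=6) pairs with 1 row(s) of b.
- a (player_id=2) pairs with 5 row(s) of b.

7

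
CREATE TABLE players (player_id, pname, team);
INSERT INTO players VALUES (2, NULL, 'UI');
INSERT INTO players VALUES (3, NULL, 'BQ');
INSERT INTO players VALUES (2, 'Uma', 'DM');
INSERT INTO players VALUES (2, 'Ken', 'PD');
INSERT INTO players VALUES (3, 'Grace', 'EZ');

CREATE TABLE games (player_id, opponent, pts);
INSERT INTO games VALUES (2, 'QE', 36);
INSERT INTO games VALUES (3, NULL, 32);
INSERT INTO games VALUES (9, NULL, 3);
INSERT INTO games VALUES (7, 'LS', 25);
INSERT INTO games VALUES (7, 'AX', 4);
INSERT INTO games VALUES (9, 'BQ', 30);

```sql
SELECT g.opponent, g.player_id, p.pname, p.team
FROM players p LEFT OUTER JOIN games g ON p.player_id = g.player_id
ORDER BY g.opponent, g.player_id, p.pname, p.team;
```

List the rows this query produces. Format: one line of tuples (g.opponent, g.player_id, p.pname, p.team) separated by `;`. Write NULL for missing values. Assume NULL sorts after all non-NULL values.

LEFT JOIN keeps every row from `players`; unmatched rows get NULL for `games`'s columns.
Matching on p.player_id = g.player_id.
- player_id=2: 1 matching g row(s), so 1 row(s) emitted.
- player_id=3: 1 matching g row(s), so 1 row(s) emitted.
- player_id=2: 1 matching g row(s), so 1 row(s) emitted.
- player_id=2: 1 matching g row(s), so 1 row(s) emitted.
- player_id=3: 1 matching g row(s), so 1 row(s) emitted.
After projecting and ordering:
g.opponent | g.player_id | p.pname | p.team
QE | 2 | Ken | PD
QE | 2 | Uma | DM
QE | 2 | NULL | UI
NULL | 3 | Grace | EZ
NULL | 3 | NULL | BQ

(QE, 2, Ken, PD); (QE, 2, Uma, DM); (QE, 2, NULL, UI); (NULL, 3, Grace, EZ); (NULL, 3, NULL, BQ)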